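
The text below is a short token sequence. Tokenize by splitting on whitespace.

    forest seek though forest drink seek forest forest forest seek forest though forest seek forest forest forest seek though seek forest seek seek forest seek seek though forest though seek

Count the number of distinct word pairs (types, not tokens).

10

30 tokens → 29 bigram windows in total.
Repeated bigrams (each contributes count−1 duplicates):
  forest seek: 6
  seek forest: 5
  forest forest: 4
  seek though: 3
  though forest: 3
  forest though: 2
  seek seek: 2
  though seek: 2
19 duplicate windows → 29 − 19 = 10 distinct.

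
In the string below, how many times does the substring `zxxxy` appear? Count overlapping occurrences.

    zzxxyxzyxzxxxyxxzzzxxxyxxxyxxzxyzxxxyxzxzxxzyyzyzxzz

Sliding a length-5 window over the 52 characters (48 positions):
  position 10–14: zxxxy
  position 19–23: zxxxy
  position 33–37: zxxxy

3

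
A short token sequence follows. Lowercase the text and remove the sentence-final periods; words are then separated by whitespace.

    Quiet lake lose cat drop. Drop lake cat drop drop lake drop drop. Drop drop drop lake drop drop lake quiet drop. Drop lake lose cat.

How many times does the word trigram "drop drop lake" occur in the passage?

5

Scanning the 24 overlapping trigram windows for "drop drop lake":
  position 5–7: drop drop lake
  position 9–11: drop drop lake
  position 15–17: drop drop lake
  position 18–20: drop drop lake
  position 22–24: drop drop lake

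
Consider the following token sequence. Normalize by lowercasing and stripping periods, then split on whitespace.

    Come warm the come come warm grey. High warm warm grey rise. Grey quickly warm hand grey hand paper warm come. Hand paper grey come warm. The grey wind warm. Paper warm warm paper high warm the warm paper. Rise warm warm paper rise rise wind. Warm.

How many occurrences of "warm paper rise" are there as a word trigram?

2

Scanning the 45 overlapping trigram windows for "warm paper rise":
  position 38–40: warm paper rise
  position 42–44: warm paper rise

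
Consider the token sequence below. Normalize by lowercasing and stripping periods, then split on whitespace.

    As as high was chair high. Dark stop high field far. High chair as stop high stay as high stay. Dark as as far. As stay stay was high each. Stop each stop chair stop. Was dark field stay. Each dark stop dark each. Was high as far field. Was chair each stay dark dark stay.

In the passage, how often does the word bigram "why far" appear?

0

Scanning the 55 overlapping bigram windows for "why far":
  (none found)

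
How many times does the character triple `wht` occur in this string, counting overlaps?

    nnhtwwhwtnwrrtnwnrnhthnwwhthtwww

1

Sliding a length-3 window over the 32 characters (30 positions):
  position 25–27: wht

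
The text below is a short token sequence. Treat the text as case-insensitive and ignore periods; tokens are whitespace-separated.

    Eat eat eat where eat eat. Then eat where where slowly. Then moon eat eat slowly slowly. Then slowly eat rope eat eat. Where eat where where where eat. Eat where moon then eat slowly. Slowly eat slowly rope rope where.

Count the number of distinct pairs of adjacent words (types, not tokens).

21

41 tokens → 40 bigram windows in total.
Repeated bigrams (each contributes count−1 duplicates):
  eat eat: 6
  eat where: 5
  eat slowly: 3
  where eat: 3
  where where: 3
  slowly eat: 2
  slowly slowly: 2
  slowly then: 2
  … (1 more repeated)
19 duplicate windows → 40 − 19 = 21 distinct.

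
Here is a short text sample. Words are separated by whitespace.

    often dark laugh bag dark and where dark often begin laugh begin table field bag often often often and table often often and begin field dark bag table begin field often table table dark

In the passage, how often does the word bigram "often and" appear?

Scanning the 33 overlapping bigram windows for "often and":
  position 18–19: often and
  position 22–23: often and

2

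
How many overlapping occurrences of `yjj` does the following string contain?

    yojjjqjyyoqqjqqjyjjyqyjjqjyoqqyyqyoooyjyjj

3

Sliding a length-3 window over the 42 characters (40 positions):
  position 17–19: yjj
  position 22–24: yjj
  position 40–42: yjj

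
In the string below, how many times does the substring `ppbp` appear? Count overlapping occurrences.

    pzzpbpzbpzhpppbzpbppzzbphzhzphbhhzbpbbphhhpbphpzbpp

Sliding a length-4 window over the 51 characters (48 positions):
  (no match at any position)

0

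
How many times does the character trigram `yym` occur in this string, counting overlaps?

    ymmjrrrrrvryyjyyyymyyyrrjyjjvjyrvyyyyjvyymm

Sliding a length-3 window over the 43 characters (41 positions):
  position 17–19: yym
  position 40–42: yym

2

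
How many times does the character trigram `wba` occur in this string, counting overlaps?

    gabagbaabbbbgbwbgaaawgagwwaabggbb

Sliding a length-3 window over the 33 characters (31 positions):
  (no match at any position)

0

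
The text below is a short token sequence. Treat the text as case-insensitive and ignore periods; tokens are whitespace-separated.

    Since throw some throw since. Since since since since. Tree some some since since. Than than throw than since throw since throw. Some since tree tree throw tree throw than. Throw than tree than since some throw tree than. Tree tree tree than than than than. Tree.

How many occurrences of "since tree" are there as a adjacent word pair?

Scanning the 46 overlapping bigram windows for "since tree":
  position 9–10: since tree
  position 24–25: since tree

2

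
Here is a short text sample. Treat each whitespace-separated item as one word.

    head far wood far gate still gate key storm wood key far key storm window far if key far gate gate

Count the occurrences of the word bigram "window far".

Scanning the 20 overlapping bigram windows for "window far":
  position 15–16: window far

1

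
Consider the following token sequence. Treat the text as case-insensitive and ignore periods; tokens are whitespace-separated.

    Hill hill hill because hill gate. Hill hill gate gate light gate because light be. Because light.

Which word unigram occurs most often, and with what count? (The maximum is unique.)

Unigram frequencies (highest first):
  hill: 6
  gate: 4
  because: 3
  light: 3
  be: 1

"hill", 6 times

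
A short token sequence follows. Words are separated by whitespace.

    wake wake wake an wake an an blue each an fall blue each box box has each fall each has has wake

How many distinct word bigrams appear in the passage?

18

22 tokens → 21 bigram windows in total.
Repeated bigrams (each contributes count−1 duplicates):
  blue each: 2
  wake an: 2
  wake wake: 2
3 duplicate windows → 21 − 3 = 18 distinct.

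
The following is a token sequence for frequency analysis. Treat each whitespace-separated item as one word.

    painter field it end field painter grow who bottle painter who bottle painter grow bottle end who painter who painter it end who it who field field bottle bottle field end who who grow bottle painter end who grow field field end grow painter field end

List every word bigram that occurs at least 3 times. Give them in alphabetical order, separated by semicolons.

Bigram counts meeting the condition (at least 3 times):
  bottle painter: 3
  end who: 4
  field end: 3

bottle painter; end who; field end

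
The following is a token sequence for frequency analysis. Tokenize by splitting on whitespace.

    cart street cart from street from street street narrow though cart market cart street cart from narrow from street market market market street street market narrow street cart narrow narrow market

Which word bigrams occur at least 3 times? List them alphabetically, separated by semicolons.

Bigram counts meeting the condition (at least 3 times):
  from street: 3
  street cart: 3

from street; street cart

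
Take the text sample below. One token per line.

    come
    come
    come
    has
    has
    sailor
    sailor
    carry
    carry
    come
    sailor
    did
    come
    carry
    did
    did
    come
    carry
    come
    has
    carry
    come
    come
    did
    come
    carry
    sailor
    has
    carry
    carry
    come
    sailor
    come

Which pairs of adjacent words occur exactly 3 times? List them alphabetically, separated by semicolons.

Bigram counts meeting the condition (exactly 3 times):
  come carry: 3
  come come: 3
  did come: 3

come carry; come come; did come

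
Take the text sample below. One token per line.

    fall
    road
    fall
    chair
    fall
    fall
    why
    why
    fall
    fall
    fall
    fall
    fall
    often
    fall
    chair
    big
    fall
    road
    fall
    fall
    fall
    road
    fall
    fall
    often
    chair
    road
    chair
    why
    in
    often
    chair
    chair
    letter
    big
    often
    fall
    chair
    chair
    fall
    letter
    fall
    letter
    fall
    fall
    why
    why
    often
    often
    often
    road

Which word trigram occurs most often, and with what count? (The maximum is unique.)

Trigram frequencies (highest first):
  fall fall fall: 4
  fall road fall: 3
  fall fall why: 2
  fall why why: 2
  fall fall often: 2
  often fall chair: 2
  … (33 more, each ≤ 2)

"fall fall fall", 4 times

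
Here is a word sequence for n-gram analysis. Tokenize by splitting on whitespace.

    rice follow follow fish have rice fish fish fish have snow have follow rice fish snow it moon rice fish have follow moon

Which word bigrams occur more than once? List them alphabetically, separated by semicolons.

fish fish; fish have; have follow; rice fish

Bigram counts meeting the condition (more than once):
  fish fish: 2
  fish have: 3
  have follow: 2
  rice fish: 3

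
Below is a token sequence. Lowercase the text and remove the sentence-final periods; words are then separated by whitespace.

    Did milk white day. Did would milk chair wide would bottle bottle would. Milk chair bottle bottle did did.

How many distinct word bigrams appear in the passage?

15

19 tokens → 18 bigram windows in total.
Repeated bigrams (each contributes count−1 duplicates):
  bottle bottle: 2
  milk chair: 2
  would milk: 2
3 duplicate windows → 18 − 3 = 15 distinct.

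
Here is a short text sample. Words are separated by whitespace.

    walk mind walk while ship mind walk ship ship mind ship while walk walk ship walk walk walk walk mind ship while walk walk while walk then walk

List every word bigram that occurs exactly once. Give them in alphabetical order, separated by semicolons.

ship ship; ship walk; then walk; walk then; while ship

Bigram counts meeting the condition (exactly once):
  ship ship: 1
  ship walk: 1
  then walk: 1
  walk then: 1
  while ship: 1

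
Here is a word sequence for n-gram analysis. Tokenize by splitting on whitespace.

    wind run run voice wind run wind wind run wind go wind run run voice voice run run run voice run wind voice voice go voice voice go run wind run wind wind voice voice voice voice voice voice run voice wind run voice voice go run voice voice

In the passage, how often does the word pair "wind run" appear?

Scanning the 48 overlapping bigram windows for "wind run":
  position 1–2: wind run
  position 5–6: wind run
  position 8–9: wind run
  position 12–13: wind run
  position 30–31: wind run
  position 42–43: wind run

6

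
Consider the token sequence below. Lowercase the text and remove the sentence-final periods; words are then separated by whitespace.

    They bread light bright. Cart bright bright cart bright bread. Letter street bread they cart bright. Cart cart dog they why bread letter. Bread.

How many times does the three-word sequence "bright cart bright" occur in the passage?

Scanning the 22 overlapping trigram windows for "bright cart bright":
  position 4–6: bright cart bright
  position 7–9: bright cart bright

2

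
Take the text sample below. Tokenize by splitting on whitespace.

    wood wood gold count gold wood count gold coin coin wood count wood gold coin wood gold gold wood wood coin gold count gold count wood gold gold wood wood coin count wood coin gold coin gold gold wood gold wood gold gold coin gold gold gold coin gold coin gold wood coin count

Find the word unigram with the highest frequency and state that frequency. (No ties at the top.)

"gold", 21 times

Unigram frequencies (highest first):
  gold: 21
  wood: 15
  coin: 11
  count: 7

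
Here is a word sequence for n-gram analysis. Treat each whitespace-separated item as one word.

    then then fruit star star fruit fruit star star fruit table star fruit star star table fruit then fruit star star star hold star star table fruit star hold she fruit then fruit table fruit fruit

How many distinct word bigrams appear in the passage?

36 tokens → 35 bigram windows in total.
Repeated bigrams (each contributes count−1 duplicates):
  star star: 6
  fruit star: 5
  star fruit: 3
  table fruit: 3
  then fruit: 3
  fruit fruit: 2
  fruit table: 2
  fruit then: 2
  … (2 more repeated)
20 duplicate windows → 35 − 20 = 15 distinct.

15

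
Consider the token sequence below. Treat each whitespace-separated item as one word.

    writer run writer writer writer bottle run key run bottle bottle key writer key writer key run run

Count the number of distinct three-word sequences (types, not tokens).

15

18 tokens → 16 trigram windows in total.
Repeated trigrams (each contributes count−1 duplicates):
  key writer key: 2
1 duplicate windows → 16 − 1 = 15 distinct.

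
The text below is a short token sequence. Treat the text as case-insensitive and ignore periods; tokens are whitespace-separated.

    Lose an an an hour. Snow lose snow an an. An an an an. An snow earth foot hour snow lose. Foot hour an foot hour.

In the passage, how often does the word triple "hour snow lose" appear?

2

Scanning the 24 overlapping trigram windows for "hour snow lose":
  position 5–7: hour snow lose
  position 19–21: hour snow lose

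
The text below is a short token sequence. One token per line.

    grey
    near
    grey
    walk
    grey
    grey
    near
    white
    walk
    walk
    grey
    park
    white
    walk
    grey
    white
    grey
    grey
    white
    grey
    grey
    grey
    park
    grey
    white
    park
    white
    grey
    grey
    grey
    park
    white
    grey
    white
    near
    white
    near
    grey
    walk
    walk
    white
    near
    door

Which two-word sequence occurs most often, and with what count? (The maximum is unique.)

Bigram frequencies (highest first):
  grey grey: 6
  grey white: 4
  white grey: 4
  walk grey: 3
  grey park: 3
  park white: 3
  … (11 more, each ≤ 3)

"grey grey", 6 times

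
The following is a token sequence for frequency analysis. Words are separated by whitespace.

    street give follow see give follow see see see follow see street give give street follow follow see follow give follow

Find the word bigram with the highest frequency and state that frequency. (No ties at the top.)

Bigram frequencies (highest first):
  follow see: 4
  give follow: 3
  street give: 2
  see see: 2
  see follow: 2
  see give: 1
  … (6 more, each ≤ 1)

"follow see", 4 times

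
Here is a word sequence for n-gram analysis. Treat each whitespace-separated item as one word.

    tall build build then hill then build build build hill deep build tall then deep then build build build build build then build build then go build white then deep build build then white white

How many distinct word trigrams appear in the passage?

25

35 tokens → 33 trigram windows in total.
Repeated trigrams (each contributes count−1 duplicates):
  build build build: 4
  build build then: 4
  then build build: 3
8 duplicate windows → 33 − 8 = 25 distinct.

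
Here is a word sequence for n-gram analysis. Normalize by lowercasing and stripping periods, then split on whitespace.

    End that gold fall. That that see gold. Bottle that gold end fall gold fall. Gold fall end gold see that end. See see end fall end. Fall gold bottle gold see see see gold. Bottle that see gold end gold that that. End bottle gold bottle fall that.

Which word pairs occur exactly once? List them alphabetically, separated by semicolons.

Bigram counts meeting the condition (exactly once):
  bottle fall: 1
  end bottle: 1
  end see: 1
  end that: 1
  gold that: 1
  see end: 1
  see that: 1

bottle fall; end bottle; end see; end that; gold that; see end; see that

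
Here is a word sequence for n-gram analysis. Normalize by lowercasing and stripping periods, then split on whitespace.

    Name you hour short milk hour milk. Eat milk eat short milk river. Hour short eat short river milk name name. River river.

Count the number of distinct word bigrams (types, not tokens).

23 tokens → 22 bigram windows in total.
Repeated bigrams (each contributes count−1 duplicates):
  eat short: 2
  hour short: 2
  milk eat: 2
  short milk: 2
4 duplicate windows → 22 − 4 = 18 distinct.

18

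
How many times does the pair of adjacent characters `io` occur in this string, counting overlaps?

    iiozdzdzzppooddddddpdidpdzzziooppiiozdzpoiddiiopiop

5

Sliding a length-2 window over the 51 characters (50 positions):
  position 2–3: io
  position 29–30: io
  position 35–36: io
  position 46–47: io
  position 49–50: io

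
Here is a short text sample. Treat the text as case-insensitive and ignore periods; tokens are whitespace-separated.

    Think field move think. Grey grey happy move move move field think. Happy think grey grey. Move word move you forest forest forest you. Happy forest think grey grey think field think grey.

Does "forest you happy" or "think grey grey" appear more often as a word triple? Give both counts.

"think grey grey" (3 vs 1)

"forest you happy": 1 occurrence
"think grey grey": 3 occurrences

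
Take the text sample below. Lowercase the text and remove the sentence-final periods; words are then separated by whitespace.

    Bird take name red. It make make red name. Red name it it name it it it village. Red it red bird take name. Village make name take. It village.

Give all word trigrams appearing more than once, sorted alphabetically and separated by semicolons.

Trigram counts meeting the condition (more than once):
  bird take name: 2
  name it it: 2

bird take name; name it it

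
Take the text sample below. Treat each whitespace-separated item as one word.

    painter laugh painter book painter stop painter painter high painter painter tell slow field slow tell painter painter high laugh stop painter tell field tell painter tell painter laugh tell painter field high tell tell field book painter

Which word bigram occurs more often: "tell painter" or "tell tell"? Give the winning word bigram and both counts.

"tell painter" (4 vs 1)

"tell painter": 4 occurrences
"tell tell": 1 occurrence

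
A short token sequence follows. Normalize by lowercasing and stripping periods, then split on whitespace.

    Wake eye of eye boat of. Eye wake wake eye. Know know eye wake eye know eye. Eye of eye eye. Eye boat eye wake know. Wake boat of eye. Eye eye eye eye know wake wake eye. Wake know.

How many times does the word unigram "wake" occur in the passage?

9

Scanning the 40 tokens for "wake":
  position 1: wake
  position 8: wake
  position 9: wake
  position 14: wake
  position 25: wake
  position 27: wake
  position 36: wake
  position 37: wake
  position 39: wake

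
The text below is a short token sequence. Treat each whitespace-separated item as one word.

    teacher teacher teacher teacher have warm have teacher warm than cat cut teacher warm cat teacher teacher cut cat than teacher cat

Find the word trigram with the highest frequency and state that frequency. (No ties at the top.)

"teacher teacher teacher", 2 times

Trigram frequencies (highest first):
  teacher teacher teacher: 2
  teacher teacher have: 1
  teacher have warm: 1
  have warm have: 1
  warm have teacher: 1
  have teacher warm: 1
  … (13 more, each ≤ 1)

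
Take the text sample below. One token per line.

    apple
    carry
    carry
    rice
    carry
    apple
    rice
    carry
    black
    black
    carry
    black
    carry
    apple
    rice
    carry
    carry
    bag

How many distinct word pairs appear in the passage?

18 tokens → 17 bigram windows in total.
Repeated bigrams (each contributes count−1 duplicates):
  rice carry: 3
  apple rice: 2
  black carry: 2
  carry apple: 2
  carry black: 2
  carry carry: 2
7 duplicate windows → 17 − 7 = 10 distinct.

10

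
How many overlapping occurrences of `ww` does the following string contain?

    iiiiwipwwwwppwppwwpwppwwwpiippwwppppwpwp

Sliding a length-2 window over the 40 characters (39 positions):
  position 8–9: ww
  position 9–10: ww
  position 10–11: ww
  position 17–18: ww
  position 23–24: ww
  position 24–25: ww
  position 31–32: ww

7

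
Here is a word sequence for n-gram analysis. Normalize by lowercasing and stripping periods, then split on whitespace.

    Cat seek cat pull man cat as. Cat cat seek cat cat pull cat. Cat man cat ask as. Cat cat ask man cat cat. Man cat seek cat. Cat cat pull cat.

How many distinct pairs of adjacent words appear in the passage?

13

33 tokens → 32 bigram windows in total.
Repeated bigrams (each contributes count−1 duplicates):
  cat cat: 7
  man cat: 4
  cat pull: 3
  cat seek: 3
  seek cat: 3
  as cat: 2
  cat ask: 2
  cat man: 2
  … (1 more repeated)
19 duplicate windows → 32 − 19 = 13 distinct.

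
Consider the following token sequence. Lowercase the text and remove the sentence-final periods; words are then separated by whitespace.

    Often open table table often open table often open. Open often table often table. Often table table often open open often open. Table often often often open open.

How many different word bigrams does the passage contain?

8

28 tokens → 27 bigram windows in total.
Repeated bigrams (each contributes count−1 duplicates):
  often open: 6
  table often: 6
  often table: 3
  open open: 3
  open table: 3
  often often: 2
  open often: 2
  table table: 2
19 duplicate windows → 27 − 19 = 8 distinct.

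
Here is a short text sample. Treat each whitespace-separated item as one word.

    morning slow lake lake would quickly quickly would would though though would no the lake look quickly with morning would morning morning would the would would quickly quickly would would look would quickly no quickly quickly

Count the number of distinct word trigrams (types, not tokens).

31

36 tokens → 34 trigram windows in total.
Repeated trigrams (each contributes count−1 duplicates):
  quickly quickly would: 2
  quickly would would: 2
  would quickly quickly: 2
3 duplicate windows → 34 − 3 = 31 distinct.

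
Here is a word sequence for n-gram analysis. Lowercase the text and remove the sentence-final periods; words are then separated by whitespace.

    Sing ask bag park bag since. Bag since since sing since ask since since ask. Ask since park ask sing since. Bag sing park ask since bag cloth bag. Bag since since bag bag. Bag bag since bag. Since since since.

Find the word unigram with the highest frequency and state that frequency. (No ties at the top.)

"since", 15 times

Unigram frequencies (highest first):
  since: 15
  bag: 12
  ask: 6
  sing: 4
  park: 3
  cloth: 1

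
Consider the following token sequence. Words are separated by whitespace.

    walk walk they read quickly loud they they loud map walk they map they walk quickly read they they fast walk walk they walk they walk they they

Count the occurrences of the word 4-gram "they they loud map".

1

Scanning the 25 overlapping 4-gram windows for "they they loud map":
  position 7–10: they they loud map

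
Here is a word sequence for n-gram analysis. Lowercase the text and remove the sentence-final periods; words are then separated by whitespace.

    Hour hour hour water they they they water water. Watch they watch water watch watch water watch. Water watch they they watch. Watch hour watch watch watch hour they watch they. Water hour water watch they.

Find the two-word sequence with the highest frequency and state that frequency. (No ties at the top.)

"water watch", 5 times

Bigram frequencies (highest first):
  water watch: 5
  watch they: 4
  watch watch: 4
  they they: 3
  they watch: 3
  watch water: 3
  … (9 more, each ≤ 2)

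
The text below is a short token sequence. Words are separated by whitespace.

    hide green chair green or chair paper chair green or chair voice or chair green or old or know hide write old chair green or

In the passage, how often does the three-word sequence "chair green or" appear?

4

Scanning the 23 overlapping trigram windows for "chair green or":
  position 3–5: chair green or
  position 8–10: chair green or
  position 14–16: chair green or
  position 23–25: chair green or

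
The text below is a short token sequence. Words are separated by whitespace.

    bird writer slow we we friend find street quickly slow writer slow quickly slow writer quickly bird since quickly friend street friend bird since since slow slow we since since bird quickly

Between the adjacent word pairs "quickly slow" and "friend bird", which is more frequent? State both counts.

"quickly slow" (2 vs 1)

"quickly slow": 2 occurrences
"friend bird": 1 occurrence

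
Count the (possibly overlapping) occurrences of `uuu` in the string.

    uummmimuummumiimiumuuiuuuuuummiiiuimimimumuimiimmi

Sliding a length-3 window over the 50 characters (48 positions):
  position 23–25: uuu
  position 24–26: uuu
  position 25–27: uuu
  position 26–28: uuu

4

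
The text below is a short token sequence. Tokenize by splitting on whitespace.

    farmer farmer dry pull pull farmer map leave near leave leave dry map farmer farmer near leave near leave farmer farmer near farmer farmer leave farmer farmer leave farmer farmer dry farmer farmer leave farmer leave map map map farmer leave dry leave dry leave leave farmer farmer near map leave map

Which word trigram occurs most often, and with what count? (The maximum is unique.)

Trigram frequencies (highest first):
  leave farmer farmer: 4
  farmer farmer near: 3
  farmer farmer leave: 3
  farmer leave farmer: 3
  farmer farmer dry: 2
  leave near leave: 2
  … (32 more, each ≤ 2)

"leave farmer farmer", 4 times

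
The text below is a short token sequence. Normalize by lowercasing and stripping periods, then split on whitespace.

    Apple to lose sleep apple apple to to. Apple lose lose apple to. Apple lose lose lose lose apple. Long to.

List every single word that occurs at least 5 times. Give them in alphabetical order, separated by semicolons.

Unigram counts meeting the condition (at least 5 times):
  apple: 7
  lose: 7
  to: 5

apple; lose; to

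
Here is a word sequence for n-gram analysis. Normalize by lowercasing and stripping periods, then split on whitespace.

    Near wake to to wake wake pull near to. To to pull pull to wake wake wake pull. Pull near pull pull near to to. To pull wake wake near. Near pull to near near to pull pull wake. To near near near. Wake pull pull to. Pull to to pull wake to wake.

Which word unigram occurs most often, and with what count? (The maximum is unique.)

"to", 16 times

Unigram frequencies (highest first):
  to: 16
  pull: 15
  wake: 12
  near: 11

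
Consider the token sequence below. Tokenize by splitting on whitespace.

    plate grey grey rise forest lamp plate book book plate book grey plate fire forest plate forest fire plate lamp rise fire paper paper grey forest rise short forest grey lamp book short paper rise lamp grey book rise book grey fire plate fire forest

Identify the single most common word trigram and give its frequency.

Trigram frequencies (highest first):
  plate fire forest: 2
  plate grey grey: 1
  grey grey rise: 1
  grey rise forest: 1
  rise forest lamp: 1
  forest lamp plate: 1
  … (36 more, each ≤ 1)

"plate fire forest", 2 times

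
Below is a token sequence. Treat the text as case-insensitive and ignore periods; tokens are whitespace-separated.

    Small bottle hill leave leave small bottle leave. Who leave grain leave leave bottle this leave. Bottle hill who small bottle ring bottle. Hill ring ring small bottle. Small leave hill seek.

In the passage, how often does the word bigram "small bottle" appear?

4

Scanning the 31 overlapping bigram windows for "small bottle":
  position 1–2: small bottle
  position 6–7: small bottle
  position 20–21: small bottle
  position 27–28: small bottle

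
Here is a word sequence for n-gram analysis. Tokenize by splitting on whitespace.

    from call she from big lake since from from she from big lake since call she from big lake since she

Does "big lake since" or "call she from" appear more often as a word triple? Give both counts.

"big lake since": 3 occurrences
"call she from": 2 occurrences

"big lake since" (3 vs 2)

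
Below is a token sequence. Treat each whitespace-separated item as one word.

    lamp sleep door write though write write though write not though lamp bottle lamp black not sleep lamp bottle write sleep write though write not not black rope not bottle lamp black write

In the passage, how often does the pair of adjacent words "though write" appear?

3

Scanning the 32 overlapping bigram windows for "though write":
  position 5–6: though write
  position 8–9: though write
  position 23–24: though write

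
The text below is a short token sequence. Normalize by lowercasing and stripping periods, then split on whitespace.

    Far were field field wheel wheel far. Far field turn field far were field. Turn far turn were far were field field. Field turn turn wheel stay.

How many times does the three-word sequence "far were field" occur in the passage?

3

Scanning the 25 overlapping trigram windows for "far were field":
  position 1–3: far were field
  position 12–14: far were field
  position 19–21: far were field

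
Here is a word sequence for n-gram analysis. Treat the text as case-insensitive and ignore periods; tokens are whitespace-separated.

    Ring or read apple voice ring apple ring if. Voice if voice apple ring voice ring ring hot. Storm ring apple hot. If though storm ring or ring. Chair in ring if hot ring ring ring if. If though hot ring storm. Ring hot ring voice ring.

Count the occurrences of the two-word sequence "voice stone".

Scanning the 46 overlapping bigram windows for "voice stone":
  (none found)

0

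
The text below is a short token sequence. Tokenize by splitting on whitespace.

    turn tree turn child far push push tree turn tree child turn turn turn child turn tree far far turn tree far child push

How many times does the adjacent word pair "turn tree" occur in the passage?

Scanning the 23 overlapping bigram windows for "turn tree":
  position 1–2: turn tree
  position 9–10: turn tree
  position 16–17: turn tree
  position 20–21: turn tree

4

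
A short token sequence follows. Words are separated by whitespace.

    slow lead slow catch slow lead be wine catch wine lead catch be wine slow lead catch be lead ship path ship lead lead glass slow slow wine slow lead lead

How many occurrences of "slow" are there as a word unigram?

Scanning the 31 tokens for "slow":
  position 1: slow
  position 3: slow
  position 5: slow
  position 15: slow
  position 26: slow
  position 27: slow
  position 29: slow

7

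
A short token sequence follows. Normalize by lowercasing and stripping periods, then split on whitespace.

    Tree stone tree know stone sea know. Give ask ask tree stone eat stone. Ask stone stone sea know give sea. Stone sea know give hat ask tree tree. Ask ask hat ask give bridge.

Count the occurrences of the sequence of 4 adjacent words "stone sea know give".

3

Scanning the 32 overlapping 4-gram windows for "stone sea know give":
  position 5–8: stone sea know give
  position 17–20: stone sea know give
  position 22–25: stone sea know give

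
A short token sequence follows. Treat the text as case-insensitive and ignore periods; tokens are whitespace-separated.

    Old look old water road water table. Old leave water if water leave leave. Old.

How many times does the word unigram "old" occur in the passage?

4

Scanning the 15 tokens for "old":
  position 1: old
  position 3: old
  position 8: old
  position 15: old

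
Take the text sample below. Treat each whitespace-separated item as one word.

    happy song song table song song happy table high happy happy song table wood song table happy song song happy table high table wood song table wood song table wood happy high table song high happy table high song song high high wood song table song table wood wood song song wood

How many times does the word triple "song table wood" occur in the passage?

Scanning the 50 overlapping trigram windows for "song table wood":
  position 12–14: song table wood
  position 25–27: song table wood
  position 28–30: song table wood
  position 46–48: song table wood

4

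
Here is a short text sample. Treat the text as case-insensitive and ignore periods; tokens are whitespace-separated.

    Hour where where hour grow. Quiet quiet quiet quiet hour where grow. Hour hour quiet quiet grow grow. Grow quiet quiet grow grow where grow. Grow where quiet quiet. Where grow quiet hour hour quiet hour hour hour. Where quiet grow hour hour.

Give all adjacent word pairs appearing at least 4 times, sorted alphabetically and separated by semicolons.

Bigram counts meeting the condition (at least 4 times):
  grow grow: 4
  hour hour: 5
  quiet quiet: 6

grow grow; hour hour; quiet quiet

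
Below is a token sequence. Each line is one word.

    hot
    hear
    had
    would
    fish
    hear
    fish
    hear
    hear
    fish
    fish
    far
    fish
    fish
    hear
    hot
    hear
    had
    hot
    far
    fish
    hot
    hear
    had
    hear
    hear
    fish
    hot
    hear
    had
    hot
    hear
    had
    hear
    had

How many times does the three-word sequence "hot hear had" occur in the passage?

5

Scanning the 33 overlapping trigram windows for "hot hear had":
  position 1–3: hot hear had
  position 16–18: hot hear had
  position 22–24: hot hear had
  position 28–30: hot hear had
  position 31–33: hot hear had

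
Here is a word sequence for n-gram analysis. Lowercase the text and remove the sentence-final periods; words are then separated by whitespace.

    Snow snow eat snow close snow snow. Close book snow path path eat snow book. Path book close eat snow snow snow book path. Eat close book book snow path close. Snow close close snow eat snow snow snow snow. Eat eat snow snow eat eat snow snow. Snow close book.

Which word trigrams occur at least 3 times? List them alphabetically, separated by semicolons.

eat snow snow; snow snow eat; snow snow snow

Trigram counts meeting the condition (at least 3 times):
  eat snow snow: 4
  snow snow eat: 3
  snow snow snow: 4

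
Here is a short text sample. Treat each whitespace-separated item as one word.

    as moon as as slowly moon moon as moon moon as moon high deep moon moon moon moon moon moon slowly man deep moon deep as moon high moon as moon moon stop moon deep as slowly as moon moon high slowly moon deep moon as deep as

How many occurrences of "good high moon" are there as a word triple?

0

Scanning the 46 overlapping trigram windows for "good high moon":
  (none found)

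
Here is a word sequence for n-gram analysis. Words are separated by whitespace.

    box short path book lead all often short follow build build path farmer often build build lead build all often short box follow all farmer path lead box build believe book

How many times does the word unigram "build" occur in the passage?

Scanning the 31 tokens for "build":
  position 10: build
  position 11: build
  position 15: build
  position 16: build
  position 18: build
  position 29: build

6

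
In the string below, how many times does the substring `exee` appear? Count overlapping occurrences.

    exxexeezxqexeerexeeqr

Sliding a length-4 window over the 21 characters (18 positions):
  position 4–7: exee
  position 11–14: exee
  position 16–19: exee

3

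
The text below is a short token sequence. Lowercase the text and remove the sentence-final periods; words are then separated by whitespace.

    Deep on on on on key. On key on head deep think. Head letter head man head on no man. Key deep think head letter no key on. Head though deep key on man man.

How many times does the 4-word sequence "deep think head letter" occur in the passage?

2

Scanning the 32 overlapping 4-gram windows for "deep think head letter":
  position 11–14: deep think head letter
  position 22–25: deep think head letter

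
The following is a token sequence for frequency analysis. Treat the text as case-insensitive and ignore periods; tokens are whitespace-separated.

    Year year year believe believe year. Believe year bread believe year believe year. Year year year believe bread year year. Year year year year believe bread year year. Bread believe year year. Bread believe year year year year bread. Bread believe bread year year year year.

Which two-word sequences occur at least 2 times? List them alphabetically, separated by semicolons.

believe bread; believe year; bread believe; bread year; year believe; year bread; year year

Bigram counts meeting the condition (at least 2 times):
  believe bread: 3
  believe year: 6
  bread believe: 4
  bread year: 3
  year believe: 5
  year bread: 4
  year year: 18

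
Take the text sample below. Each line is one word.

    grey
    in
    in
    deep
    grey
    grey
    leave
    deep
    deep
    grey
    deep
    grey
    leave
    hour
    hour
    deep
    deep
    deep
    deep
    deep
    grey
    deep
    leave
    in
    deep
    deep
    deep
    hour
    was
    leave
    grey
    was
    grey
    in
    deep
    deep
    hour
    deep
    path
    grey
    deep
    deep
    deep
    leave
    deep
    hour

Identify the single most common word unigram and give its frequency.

Unigram frequencies (highest first):
  deep: 20
  grey: 9
  leave: 5
  hour: 5
  in: 4
  was: 2
  … (1 more, each ≤ 1)

"deep", 20 times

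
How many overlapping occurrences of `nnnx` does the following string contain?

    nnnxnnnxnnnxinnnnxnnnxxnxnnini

Sliding a length-4 window over the 30 characters (27 positions):
  position 1–4: nnnx
  position 5–8: nnnx
  position 9–12: nnnx
  position 15–18: nnnx
  position 19–22: nnnx

5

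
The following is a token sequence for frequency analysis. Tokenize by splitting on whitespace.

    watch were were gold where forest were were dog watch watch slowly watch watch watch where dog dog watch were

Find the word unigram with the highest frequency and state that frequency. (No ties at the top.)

Unigram frequencies (highest first):
  watch: 7
  were: 5
  dog: 3
  where: 2
  gold: 1
  forest: 1
  … (1 more, each ≤ 1)

"watch", 7 times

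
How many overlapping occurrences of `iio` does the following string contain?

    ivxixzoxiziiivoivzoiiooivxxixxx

1

Sliding a length-3 window over the 31 characters (29 positions):
  position 20–22: iio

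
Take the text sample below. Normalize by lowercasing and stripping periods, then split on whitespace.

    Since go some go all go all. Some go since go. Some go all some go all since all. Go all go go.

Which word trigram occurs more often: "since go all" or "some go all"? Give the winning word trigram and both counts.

"some go all" (3 vs 0)

"since go all": 0 occurrences
"some go all": 3 occurrences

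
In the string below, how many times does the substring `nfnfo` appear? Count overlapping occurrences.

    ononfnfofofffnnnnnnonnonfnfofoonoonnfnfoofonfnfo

4

Sliding a length-5 window over the 48 characters (44 positions):
  position 4–8: nfnfo
  position 24–28: nfnfo
  position 36–40: nfnfo
  position 44–48: nfnfo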